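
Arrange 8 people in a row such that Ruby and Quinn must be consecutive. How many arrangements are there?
Treat the 2 as one block: (8-2+1)! × 2! = 5040 × 2 = 10080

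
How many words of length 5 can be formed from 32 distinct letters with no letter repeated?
P(32,5) = 32!/(32-5)! = 24165120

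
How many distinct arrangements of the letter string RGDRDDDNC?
9! / (1! × 1! × 4! × 1! × 2!) = 7560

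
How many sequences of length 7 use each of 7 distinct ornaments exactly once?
7! = 5040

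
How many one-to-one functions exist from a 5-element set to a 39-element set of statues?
P(39,5) = 39!/(39-5)! = 69090840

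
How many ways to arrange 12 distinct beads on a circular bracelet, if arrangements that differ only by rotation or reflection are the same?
(12-1)!/2 = 39916800/2 = 19958400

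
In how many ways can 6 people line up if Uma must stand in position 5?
Fix one position: (6-1)! = 120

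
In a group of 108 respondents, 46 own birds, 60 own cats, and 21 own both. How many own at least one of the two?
|A∪B| = |A| + |B| - |A∩B| = 46 + 60 - 21 = 85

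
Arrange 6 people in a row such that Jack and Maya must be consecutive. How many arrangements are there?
Treat the 2 as one block: (6-2+1)! × 2! = 120 × 2 = 240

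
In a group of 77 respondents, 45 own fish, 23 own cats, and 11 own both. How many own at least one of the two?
|A∪B| = |A| + |B| - |A∩B| = 45 + 23 - 11 = 57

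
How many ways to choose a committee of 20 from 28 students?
C(28,20) = 28!/(20!×8!) = 3108105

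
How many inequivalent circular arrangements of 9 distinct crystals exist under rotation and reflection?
(9-1)!/2 = 40320/2 = 20160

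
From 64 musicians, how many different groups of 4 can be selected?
C(64,4) = 64!/(4!×60!) = 635376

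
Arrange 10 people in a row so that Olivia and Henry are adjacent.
Treat as block: (10-1)! × 2! = 362880 × 2 = 725760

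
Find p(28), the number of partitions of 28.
Pentagonal recurrence p(n) = p(n-1) + p(n-2) - p(n-5) - p(n-7) + p(n-12) + p(n-15) - ... gives p(0..27) = 1, 1, 2, 3, 5, 7, 11, 15, 22, 30, 42, 56, 77, 101, 135, 176, 231, 297, 385, 490, 627, 792, 1002, 1255, 1575, 1958, 2436, 3010. p(28) = p(27) + p(26) - p(23) - p(21) + p(16) + p(13) - p(6) - p(2) = 3010 + 2436 - 1255 - 792 + 231 + 101 - 11 - 2 = 3718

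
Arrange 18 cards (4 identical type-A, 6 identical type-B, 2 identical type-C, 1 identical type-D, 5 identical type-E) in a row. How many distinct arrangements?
18! / (4! × 6! × 2! × 1! × 5!) = 1543782240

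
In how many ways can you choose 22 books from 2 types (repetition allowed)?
C(22+2-1, 2-1) = C(23, 1) = 23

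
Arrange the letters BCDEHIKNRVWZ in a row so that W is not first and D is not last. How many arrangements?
By inclusion-exclusion: 12! - 2×(12-1)! + (12-2)! = 479001600 - 79833600 + 3628800 = 402796800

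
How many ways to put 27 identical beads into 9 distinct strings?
C(27+9-1, 9-1) = C(35, 8) = 23535820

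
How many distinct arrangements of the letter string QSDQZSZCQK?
10! / (1! × 2! × 2! × 3! × 1! × 1!) = 151200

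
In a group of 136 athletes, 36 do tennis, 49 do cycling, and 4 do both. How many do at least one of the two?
|A∪B| = |A| + |B| - |A∩B| = 36 + 49 - 4 = 81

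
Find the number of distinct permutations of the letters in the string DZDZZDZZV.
9! / (1! × 5! × 3!) = 504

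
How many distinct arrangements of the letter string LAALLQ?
6! / (1! × 3! × 2!) = 60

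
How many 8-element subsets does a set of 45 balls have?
C(45,8) = 45!/(8!×37!) = 215553195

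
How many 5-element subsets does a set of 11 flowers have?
C(11,5) = 11!/(5!×6!) = 462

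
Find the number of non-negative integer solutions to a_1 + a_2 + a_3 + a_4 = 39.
C(39+4-1, 4-1) = C(42, 3) = 11480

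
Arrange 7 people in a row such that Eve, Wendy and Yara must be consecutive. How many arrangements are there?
Treat the 3 as one block: (7-3+1)! × 3! = 120 × 6 = 720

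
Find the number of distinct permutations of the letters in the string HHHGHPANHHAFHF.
14! / (2! × 7! × 1! × 2! × 1! × 1!) = 4324320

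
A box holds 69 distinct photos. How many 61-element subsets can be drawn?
C(69,61) = 69!/(61!×8!) = 8361453672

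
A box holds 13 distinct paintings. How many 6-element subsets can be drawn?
C(13,6) = 13!/(6!×7!) = 1716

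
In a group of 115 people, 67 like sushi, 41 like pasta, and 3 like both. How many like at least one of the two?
|A∪B| = |A| + |B| - |A∩B| = 67 + 41 - 3 = 105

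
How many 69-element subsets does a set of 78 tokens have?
C(78,69) = 78!/(69!×9!) = 182364632450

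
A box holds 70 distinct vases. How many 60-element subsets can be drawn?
C(70,60) = 70!/(60!×10!) = 396704524216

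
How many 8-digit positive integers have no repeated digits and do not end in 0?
Last digit: 9 nonzero choices. First digit: 8 (nonzero, ≠last). Middle 6: P(8,6) = 20160. Total = 1451520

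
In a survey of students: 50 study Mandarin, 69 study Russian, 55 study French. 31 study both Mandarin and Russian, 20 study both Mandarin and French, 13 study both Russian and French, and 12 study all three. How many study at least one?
|A∪B∪C| = 50+69+55-31-20-13+12 = 122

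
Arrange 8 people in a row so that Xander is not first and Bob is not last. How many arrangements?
By inclusion-exclusion: 8! - 2×(8-1)! + (8-2)! = 40320 - 10080 + 720 = 30960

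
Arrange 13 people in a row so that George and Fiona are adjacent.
Treat as block: (13-1)! × 2! = 479001600 × 2 = 958003200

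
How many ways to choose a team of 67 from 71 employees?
C(71,67) = 71!/(67!×4!) = 971635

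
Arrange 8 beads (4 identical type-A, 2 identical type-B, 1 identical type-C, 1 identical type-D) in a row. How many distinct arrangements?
8! / (4! × 2! × 1! × 1!) = 840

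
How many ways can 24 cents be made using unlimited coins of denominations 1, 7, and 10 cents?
Coefficient of x^24 in 1/(1-x^1) · 1/(1-x^7) · 1/(1-x^10). Case on j = number of 10-cent coins (j = 0..2); remainder r = 24 - 10j is made from {1,7} in ⌊r/7⌋+1 ways. r = 24, 14, 4 → 4 + 3 + 1 = 8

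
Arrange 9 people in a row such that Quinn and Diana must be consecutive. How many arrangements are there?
Treat the 2 as one block: (9-2+1)! × 2! = 40320 × 2 = 80640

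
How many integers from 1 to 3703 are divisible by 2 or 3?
⌊3703/2⌋ + ⌊3703/3⌋ - ⌊3703/6⌋ = 1851 + 1234 - 617 = 2468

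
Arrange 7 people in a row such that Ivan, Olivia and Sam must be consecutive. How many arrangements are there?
Treat the 3 as one block: (7-3+1)! × 3! = 120 × 6 = 720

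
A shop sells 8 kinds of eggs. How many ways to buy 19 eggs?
C(19+8-1, 8-1) = C(26, 7) = 657800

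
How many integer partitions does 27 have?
Pentagonal recurrence p(n) = p(n-1) + p(n-2) - p(n-5) - p(n-7) + p(n-12) + p(n-15) - ... gives p(0..26) = 1, 1, 2, 3, 5, 7, 11, 15, 22, 30, 42, 56, 77, 101, 135, 176, 231, 297, 385, 490, 627, 792, 1002, 1255, 1575, 1958, 2436. p(27) = p(26) + p(25) - p(22) - p(20) + p(15) + p(12) - p(5) - p(1) = 2436 + 1958 - 1002 - 627 + 176 + 77 - 7 - 1 = 3010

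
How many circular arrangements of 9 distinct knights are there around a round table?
Circular: fix one position, arrange the rest. (9-1)! = 40320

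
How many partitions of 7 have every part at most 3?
Let r_j(i) = number of partitions of i into parts ≤ j, for i = 0..7. r_1(i) = 1 for all i; r_j(i) = r_{j-1}(i) + r_j(i-j). Rows j = 2..3: ≤2: 1 1 2 2 3 3 4 4; ≤3: 1 1 2 3 4 5 7 8. r_3(7) = 8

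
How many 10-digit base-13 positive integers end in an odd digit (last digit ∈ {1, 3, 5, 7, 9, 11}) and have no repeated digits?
Last∈{1,3,5,7,9,11}. Last=0: 0. Last nonzero: 6×11×P(11,8) = 439084800. Total = 439084800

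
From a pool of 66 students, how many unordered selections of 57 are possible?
C(66,57) = 66!/(57!×9!) = 37014131440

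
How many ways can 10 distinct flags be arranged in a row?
10! = 3628800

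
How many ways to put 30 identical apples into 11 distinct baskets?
C(30+11-1, 11-1) = C(40, 10) = 847660528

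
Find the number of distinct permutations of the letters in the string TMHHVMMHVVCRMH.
14! / (4! × 1! × 1! × 1! × 4! × 3!) = 25225200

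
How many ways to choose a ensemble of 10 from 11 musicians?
C(11,10) = 11!/(10!×1!) = 11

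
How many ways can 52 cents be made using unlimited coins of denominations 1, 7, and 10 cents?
Coefficient of x^52 in 1/(1-x^1) · 1/(1-x^7) · 1/(1-x^10). Case on j = number of 10-cent coins (j = 0..5); remainder r = 52 - 10j is made from {1,7} in ⌊r/7⌋+1 ways. r = 52, 42, 32, 22, 12, 2 → 8 + 7 + 5 + 4 + 2 + 1 = 27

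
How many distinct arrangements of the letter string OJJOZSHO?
8! / (1! × 3! × 1! × 2! × 1!) = 3360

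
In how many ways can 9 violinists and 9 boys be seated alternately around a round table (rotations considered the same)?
Fix one of the violinists: (9-1)! ways for the remaining violinists, × 9! ways for the boys = 40320 × 362880 = 14631321600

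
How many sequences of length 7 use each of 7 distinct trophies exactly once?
7! = 5040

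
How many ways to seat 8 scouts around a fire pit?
Circular: fix one position, arrange the rest. (8-1)! = 5040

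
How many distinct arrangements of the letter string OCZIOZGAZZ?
10! / (1! × 1! × 4! × 2! × 1! × 1!) = 75600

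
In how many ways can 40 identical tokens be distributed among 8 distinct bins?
C(40+8-1, 8-1) = C(47, 7) = 62891499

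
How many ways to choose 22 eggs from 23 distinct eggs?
C(23,22) = 23!/(22!×1!) = 23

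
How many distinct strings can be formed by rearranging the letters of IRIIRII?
7! / (2! × 5!) = 21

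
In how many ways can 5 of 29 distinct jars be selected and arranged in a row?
P(29,5) = 29!/(29-5)! = 14250600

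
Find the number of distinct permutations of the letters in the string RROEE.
5! / (1! × 2! × 2!) = 30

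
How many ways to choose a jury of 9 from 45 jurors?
C(45,9) = 45!/(9!×36!) = 886163135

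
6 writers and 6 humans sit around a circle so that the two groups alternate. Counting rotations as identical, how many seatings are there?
Fix one of the writers: (6-1)! ways for the remaining writers, × 6! ways for the humans = 120 × 720 = 86400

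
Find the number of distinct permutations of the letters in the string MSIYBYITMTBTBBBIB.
17! / (6! × 1! × 2! × 2! × 3! × 3!) = 3430627200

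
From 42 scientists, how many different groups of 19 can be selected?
C(42,19) = 42!/(19!×23!) = 446775310800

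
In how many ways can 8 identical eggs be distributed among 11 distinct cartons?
C(8+11-1, 11-1) = C(18, 10) = 43758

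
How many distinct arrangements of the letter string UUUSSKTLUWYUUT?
14! / (6! × 2! × 1! × 1! × 2! × 1! × 1!) = 30270240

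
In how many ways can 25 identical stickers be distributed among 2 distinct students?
C(25+2-1, 2-1) = C(26, 1) = 26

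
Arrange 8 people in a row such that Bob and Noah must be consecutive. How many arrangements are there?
Treat the 2 as one block: (8-2+1)! × 2! = 5040 × 2 = 10080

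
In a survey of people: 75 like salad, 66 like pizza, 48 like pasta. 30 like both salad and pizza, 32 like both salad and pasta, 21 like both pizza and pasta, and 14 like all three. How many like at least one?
|A∪B∪C| = 75+66+48-30-32-21+14 = 120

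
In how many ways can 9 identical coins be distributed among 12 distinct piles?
C(9+12-1, 12-1) = C(20, 11) = 167960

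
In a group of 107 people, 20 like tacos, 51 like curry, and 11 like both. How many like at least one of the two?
|A∪B| = |A| + |B| - |A∩B| = 20 + 51 - 11 = 60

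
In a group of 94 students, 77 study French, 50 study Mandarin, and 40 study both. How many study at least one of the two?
|A∪B| = |A| + |B| - |A∩B| = 77 + 50 - 40 = 87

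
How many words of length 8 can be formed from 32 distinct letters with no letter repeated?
P(32,8) = 32!/(32-8)! = 424097856000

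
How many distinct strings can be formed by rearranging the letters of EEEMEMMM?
8! / (4! × 4!) = 70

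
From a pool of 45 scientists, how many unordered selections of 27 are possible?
C(45,27) = 45!/(27!×18!) = 1715884494940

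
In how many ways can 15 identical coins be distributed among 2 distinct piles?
C(15+2-1, 2-1) = C(16, 1) = 16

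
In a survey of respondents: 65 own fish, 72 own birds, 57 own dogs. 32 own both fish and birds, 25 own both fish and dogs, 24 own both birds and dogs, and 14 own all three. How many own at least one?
|A∪B∪C| = 65+72+57-32-25-24+14 = 127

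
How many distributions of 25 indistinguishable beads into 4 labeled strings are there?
C(25+4-1, 4-1) = C(28, 3) = 3276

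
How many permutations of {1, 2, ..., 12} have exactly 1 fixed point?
Choose the 1 fixed point C(12,1) = 12, derange the rest: !11 = Σ_{j=0}^{11} (-1)^j·11!/j! = 39916800 - 39916800 + 19958400 - 6652800 + 1663200 - 332640 + 55440 - 7920 + 990 - 110 + 11 - 1 = 14684570. Product = 12 × 14684570 = 176214840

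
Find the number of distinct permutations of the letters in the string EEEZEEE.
7! / (1! × 6!) = 7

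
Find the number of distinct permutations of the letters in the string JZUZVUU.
7! / (1! × 3! × 2! × 1!) = 420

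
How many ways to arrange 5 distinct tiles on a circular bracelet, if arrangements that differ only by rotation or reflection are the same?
(5-1)!/2 = 24/2 = 12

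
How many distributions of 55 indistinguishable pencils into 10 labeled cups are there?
C(55+10-1, 10-1) = C(64, 9) = 27540584512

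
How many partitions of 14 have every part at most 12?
Let r_j(i) = number of partitions of i into parts ≤ j, for i = 0..14. r_1(i) = 1 for all i; r_j(i) = r_{j-1}(i) + r_j(i-j). Rows j = 2..12: ≤2: 1 1 2 2 3 3 4 4 5 5 6 6 7 7 8; ≤3: 1 1 2 3 4 5 7 8 10 12 14 16 19 21 24; ≤4: 1 1 2 3 5 6 9 11 15 18 23 27 34 39 47; ≤5: 1 1 2 3 5 7 10 13 18 23 30 37 47 57 70; ≤6: 1 1 2 3 5 7 11 14 20 26 35 44 58 71 90; ≤7: 1 1 2 3 5 7 11 15 21 28 38 49 65 82 105; ≤8: 1 1 2 3 5 7 11 15 22 29 40 52 70 89 116; ≤9: 1 1 2 3 5 7 11 15 22 30 41 54 73 94 123; ≤10: 1 1 2 3 5 7 11 15 22 30 42 55 75 97 128; ≤11: 1 1 2 3 5 7 11 15 22 30 42 56 76 99 131; ≤12: 1 1 2 3 5 7 11 15 22 30 42 56 77 100 133. r_12(14) = 133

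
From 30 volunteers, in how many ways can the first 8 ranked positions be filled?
P(30,8) = 30!/(30-8)! = 235989936000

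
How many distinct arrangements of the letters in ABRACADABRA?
11! / (5! × 2! × 2! × 1! × 1!) = 83160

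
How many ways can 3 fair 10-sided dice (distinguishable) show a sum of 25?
Coefficient of x^25 in (x + x² + ... + x^10)^3. By inclusion-exclusion on dice exceeding 10: Σ_j (-1)^j C(3,j)·C(25-1-10j, 2) = C(3,0)·C(24,2) - C(3,1)·C(14,2) + C(3,2)·C(4,2) = 1·276 - 3·91 + 3·6 = 21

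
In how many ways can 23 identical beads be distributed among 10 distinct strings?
C(23+10-1, 10-1) = C(32, 9) = 28048800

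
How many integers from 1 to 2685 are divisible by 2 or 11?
⌊2685/2⌋ + ⌊2685/11⌋ - ⌊2685/22⌋ = 1342 + 244 - 122 = 1464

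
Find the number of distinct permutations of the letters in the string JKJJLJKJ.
8! / (5! × 1! × 2!) = 168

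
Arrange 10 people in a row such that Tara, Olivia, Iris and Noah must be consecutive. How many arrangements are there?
Treat the 4 as one block: (10-4+1)! × 4! = 5040 × 24 = 120960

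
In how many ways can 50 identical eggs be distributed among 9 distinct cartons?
C(50+9-1, 9-1) = C(58, 8) = 1916797311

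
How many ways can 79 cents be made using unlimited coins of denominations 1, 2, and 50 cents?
Coefficient of x^79 in 1/(1-x^1) · 1/(1-x^2) · 1/(1-x^50). Case on j = number of 50-cent coins (j = 0..1); remainder r = 79 - 50j is made from {1,2} in ⌊r/2⌋+1 ways. r = 79, 29 → 40 + 15 = 55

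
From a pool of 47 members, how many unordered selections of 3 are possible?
C(47,3) = 47!/(3!×44!) = 16215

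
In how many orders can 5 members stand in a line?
5! = 120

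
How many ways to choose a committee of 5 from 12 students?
C(12,5) = 12!/(5!×7!) = 792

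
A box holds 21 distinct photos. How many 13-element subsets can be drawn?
C(21,13) = 21!/(13!×8!) = 203490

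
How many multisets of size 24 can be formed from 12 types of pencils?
C(24+12-1, 12-1) = C(35, 11) = 417225900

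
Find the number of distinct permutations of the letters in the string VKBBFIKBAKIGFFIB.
16! / (1! × 3! × 3! × 3! × 1! × 1! × 4!) = 4036032000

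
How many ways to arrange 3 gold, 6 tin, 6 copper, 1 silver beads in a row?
16! / (3! × 6! × 6! × 1!) = 6726720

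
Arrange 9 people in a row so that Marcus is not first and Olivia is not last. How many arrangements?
By inclusion-exclusion: 9! - 2×(9-1)! + (9-2)! = 362880 - 80640 + 5040 = 287280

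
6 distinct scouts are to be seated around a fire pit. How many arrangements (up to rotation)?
Circular: fix one position, arrange the rest. (6-1)! = 120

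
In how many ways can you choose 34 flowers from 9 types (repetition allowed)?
C(34+9-1, 9-1) = C(42, 8) = 118030185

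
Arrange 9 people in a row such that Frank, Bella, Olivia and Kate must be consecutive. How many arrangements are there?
Treat the 4 as one block: (9-4+1)! × 4! = 720 × 24 = 17280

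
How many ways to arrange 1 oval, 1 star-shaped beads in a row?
2! / (1! × 1!) = 2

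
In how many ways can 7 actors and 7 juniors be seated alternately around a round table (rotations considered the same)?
Fix one of the actors: (7-1)! ways for the remaining actors, × 7! ways for the juniors = 720 × 5040 = 3628800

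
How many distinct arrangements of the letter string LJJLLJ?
6! / (3! × 3!) = 20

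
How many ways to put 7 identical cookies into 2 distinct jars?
C(7+2-1, 2-1) = C(8, 1) = 8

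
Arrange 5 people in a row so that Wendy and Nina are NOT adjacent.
Total - adjacent = 5! - (5-1)!×2 = 120 - 48 = 72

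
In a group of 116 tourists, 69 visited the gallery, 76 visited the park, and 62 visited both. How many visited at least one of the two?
|A∪B| = |A| + |B| - |A∩B| = 69 + 76 - 62 = 83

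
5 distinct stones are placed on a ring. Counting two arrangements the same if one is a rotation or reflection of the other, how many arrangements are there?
(5-1)!/2 = 24/2 = 12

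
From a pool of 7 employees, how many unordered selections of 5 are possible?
C(7,5) = 7!/(5!×2!) = 21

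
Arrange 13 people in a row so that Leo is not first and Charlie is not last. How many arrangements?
By inclusion-exclusion: 13! - 2×(13-1)! + (13-2)! = 6227020800 - 958003200 + 39916800 = 5308934400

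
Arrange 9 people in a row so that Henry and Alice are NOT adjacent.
Total - adjacent = 9! - (9-1)!×2 = 362880 - 80640 = 282240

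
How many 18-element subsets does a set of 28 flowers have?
C(28,18) = 28!/(18!×10!) = 13123110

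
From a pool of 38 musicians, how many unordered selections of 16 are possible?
C(38,16) = 38!/(16!×22!) = 22239974430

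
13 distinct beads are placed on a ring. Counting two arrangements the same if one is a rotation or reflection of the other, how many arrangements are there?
(13-1)!/2 = 479001600/2 = 239500800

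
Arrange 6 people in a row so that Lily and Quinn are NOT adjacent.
Total - adjacent = 6! - (6-1)!×2 = 720 - 240 = 480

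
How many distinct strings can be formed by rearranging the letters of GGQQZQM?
7! / (3! × 2! × 1! × 1!) = 420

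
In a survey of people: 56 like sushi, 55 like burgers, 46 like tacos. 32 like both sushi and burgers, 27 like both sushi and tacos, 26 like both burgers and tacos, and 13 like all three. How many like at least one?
|A∪B∪C| = 56+55+46-32-27-26+13 = 85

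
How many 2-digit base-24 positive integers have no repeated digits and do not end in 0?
Last digit: 23 nonzero choices. First digit: 22 (nonzero, ≠last). Middle 0: P(22,0) = 1. Total = 506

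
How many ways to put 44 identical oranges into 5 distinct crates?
C(44+5-1, 5-1) = C(48, 4) = 194580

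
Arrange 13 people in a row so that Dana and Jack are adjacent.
Treat as block: (13-1)! × 2! = 479001600 × 2 = 958003200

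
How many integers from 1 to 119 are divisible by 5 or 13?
⌊119/5⌋ + ⌊119/13⌋ - ⌊119/65⌋ = 23 + 9 - 1 = 31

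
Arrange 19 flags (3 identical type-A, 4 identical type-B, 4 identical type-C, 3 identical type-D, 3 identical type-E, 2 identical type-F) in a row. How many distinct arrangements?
19! / (3! × 4! × 4! × 3! × 3! × 2!) = 488864376000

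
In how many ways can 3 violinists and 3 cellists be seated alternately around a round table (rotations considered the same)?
Fix one of the violinists: (3-1)! ways for the remaining violinists, × 3! ways for the cellists = 2 × 6 = 12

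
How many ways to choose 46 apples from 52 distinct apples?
C(52,46) = 52!/(46!×6!) = 20358520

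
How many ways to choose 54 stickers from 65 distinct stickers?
C(65,54) = 65!/(54!×11!) = 895068996640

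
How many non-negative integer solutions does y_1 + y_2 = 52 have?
C(52+2-1, 2-1) = C(53, 1) = 53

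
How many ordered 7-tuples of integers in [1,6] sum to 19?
Coefficient of x^19 in (x + x² + ... + x^6)^7. By inclusion-exclusion on dice exceeding 6: Σ_j (-1)^j C(7,j)·C(19-1-6j, 6) = C(7,0)·C(18,6) - C(7,1)·C(12,6) + C(7,2)·C(6,6) = 1·18564 - 7·924 + 21·1 = 12117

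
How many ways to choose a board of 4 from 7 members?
C(7,4) = 7!/(4!×3!) = 35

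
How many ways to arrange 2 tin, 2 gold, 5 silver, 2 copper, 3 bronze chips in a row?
14! / (2! × 2! × 5! × 2! × 3!) = 15135120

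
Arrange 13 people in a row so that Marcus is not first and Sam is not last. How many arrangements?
By inclusion-exclusion: 13! - 2×(13-1)! + (13-2)! = 6227020800 - 958003200 + 39916800 = 5308934400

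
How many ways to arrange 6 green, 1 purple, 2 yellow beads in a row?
9! / (6! × 1! × 2!) = 252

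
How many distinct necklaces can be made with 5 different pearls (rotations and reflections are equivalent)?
(5-1)!/2 = 24/2 = 12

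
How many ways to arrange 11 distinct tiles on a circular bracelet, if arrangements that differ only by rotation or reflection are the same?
(11-1)!/2 = 3628800/2 = 1814400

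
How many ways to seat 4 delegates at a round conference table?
Circular: fix one position, arrange the rest. (4-1)! = 6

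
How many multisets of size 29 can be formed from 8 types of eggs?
C(29+8-1, 8-1) = C(36, 7) = 8347680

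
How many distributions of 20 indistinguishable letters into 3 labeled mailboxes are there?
C(20+3-1, 3-1) = C(22, 2) = 231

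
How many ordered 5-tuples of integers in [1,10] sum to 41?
Coefficient of x^41 in (x + x² + ... + x^10)^5. By inclusion-exclusion on dice exceeding 10: Σ_j (-1)^j C(5,j)·C(41-1-10j, 4) = C(5,0)·C(40,4) - C(5,1)·C(30,4) + C(5,2)·C(20,4) - C(5,3)·C(10,4) = 1·91390 - 5·27405 + 10·4845 - 10·210 = 715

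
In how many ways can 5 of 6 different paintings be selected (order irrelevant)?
C(6,5) = 6!/(5!×1!) = 6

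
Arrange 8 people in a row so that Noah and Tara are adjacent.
Treat as block: (8-1)! × 2! = 5040 × 2 = 10080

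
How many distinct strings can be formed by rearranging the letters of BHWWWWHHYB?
10! / (3! × 2! × 4! × 1!) = 12600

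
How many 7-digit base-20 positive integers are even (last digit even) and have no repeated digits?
Last∈{0,2,4,6,8,10,12,14,16,18}. Last=0: 19535040. Last nonzero: 9×18×P(18,5) = 166561920. Total = 186096960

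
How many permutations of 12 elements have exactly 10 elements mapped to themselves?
Choose the 10 fixed points C(12,10) = 66, derange the rest: !2 = Σ_{j=0}^{2} (-1)^j·2!/j! = 2 - 2 + 1 = 1. Product = 66 × 1 = 66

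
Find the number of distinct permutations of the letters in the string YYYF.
4! / (3! × 1!) = 4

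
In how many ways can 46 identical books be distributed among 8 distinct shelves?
C(46+8-1, 8-1) = C(53, 7) = 154143080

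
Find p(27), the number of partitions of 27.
Pentagonal recurrence p(n) = p(n-1) + p(n-2) - p(n-5) - p(n-7) + p(n-12) + p(n-15) - ... gives p(0..26) = 1, 1, 2, 3, 5, 7, 11, 15, 22, 30, 42, 56, 77, 101, 135, 176, 231, 297, 385, 490, 627, 792, 1002, 1255, 1575, 1958, 2436. p(27) = p(26) + p(25) - p(22) - p(20) + p(15) + p(12) - p(5) - p(1) = 2436 + 1958 - 1002 - 627 + 176 + 77 - 7 - 1 = 3010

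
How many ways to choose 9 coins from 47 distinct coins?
C(47,9) = 47!/(9!×38!) = 1362649145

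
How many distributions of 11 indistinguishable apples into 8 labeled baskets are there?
C(11+8-1, 8-1) = C(18, 7) = 31824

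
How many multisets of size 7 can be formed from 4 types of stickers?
C(7+4-1, 4-1) = C(10, 3) = 120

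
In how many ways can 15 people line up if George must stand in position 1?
Fix one position: (15-1)! = 87178291200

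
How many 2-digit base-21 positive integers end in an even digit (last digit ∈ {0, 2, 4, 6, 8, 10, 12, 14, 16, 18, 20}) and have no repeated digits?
Last∈{0,2,4,6,8,10,12,14,16,18,20}. Last=0: 20. Last nonzero: 10×19×P(19,0) = 190. Total = 210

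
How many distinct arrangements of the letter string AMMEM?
5! / (1! × 3! × 1!) = 20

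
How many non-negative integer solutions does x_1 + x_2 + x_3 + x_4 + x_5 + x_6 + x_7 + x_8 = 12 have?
C(12+8-1, 8-1) = C(19, 7) = 50388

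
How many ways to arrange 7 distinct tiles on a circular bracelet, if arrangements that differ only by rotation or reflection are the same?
(7-1)!/2 = 720/2 = 360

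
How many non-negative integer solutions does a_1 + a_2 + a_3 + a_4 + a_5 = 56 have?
C(56+5-1, 5-1) = C(60, 4) = 487635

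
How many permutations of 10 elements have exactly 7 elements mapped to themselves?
Choose the 7 fixed points C(10,7) = 120, derange the rest: !3 = Σ_{j=0}^{3} (-1)^j·3!/j! = 6 - 6 + 3 - 1 = 2. Product = 120 × 2 = 240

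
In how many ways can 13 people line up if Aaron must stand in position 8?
Fix one position: (13-1)! = 479001600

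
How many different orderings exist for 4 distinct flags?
4! = 24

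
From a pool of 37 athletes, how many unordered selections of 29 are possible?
C(37,29) = 37!/(29!×8!) = 38608020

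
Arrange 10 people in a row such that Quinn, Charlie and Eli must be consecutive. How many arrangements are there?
Treat the 3 as one block: (10-3+1)! × 3! = 40320 × 6 = 241920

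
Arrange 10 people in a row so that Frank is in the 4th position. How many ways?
Fix one position: (10-1)! = 362880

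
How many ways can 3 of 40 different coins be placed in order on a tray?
P(40,3) = 40!/(40-3)! = 59280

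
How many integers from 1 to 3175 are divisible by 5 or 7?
⌊3175/5⌋ + ⌊3175/7⌋ - ⌊3175/35⌋ = 635 + 453 - 90 = 998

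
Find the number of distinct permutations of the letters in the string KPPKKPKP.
8! / (4! × 4!) = 70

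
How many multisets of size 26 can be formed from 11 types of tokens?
C(26+11-1, 11-1) = C(36, 10) = 254186856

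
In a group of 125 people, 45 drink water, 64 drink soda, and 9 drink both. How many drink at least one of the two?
|A∪B| = |A| + |B| - |A∩B| = 45 + 64 - 9 = 100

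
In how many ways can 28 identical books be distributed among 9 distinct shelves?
C(28+9-1, 9-1) = C(36, 8) = 30260340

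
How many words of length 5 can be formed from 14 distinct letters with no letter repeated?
P(14,5) = 14!/(14-5)! = 240240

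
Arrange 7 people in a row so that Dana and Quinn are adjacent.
Treat as block: (7-1)! × 2! = 720 × 2 = 1440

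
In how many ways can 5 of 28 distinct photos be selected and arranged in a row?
P(28,5) = 28!/(28-5)! = 11793600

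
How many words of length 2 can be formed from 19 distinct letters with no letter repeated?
P(19,2) = 19!/(19-2)! = 342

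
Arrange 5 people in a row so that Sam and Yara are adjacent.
Treat as block: (5-1)! × 2! = 24 × 2 = 48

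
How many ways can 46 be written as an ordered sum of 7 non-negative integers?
C(46+7-1, 7-1) = C(52, 6) = 20358520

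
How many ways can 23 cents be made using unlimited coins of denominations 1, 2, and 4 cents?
Coefficient of x^23 in 1/(1-x^1) · 1/(1-x^2) · 1/(1-x^4). Case on j = number of 4-cent coins (j = 0..5); remainder r = 23 - 4j is made from {1,2} in ⌊r/2⌋+1 ways. r = 23, 19, 15, 11, 7, 3 → 12 + 10 + 8 + 6 + 4 + 2 = 42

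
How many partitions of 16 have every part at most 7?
Let r_j(i) = number of partitions of i into parts ≤ j, for i = 0..16. r_1(i) = 1 for all i; r_j(i) = r_{j-1}(i) + r_j(i-j). Rows j = 2..7: ≤2: 1 1 2 2 3 3 4 4 5 5 6 6 7 7 8 8 9; ≤3: 1 1 2 3 4 5 7 8 10 12 14 16 19 21 24 27 30; ≤4: 1 1 2 3 5 6 9 11 15 18 23 27 34 39 47 54 64; ≤5: 1 1 2 3 5 7 10 13 18 23 30 37 47 57 70 84 101; ≤6: 1 1 2 3 5 7 11 14 20 26 35 44 58 71 90 110 136; ≤7: 1 1 2 3 5 7 11 15 21 28 38 49 65 82 105 131 164. r_7(16) = 164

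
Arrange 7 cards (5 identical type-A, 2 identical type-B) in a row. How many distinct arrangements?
7! / (5! × 2!) = 21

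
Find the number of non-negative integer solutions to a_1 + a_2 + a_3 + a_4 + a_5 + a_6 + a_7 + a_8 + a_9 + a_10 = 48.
C(48+10-1, 10-1) = C(57, 9) = 8996462475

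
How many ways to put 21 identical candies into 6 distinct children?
C(21+6-1, 6-1) = C(26, 5) = 65780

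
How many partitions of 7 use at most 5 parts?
By conjugation, equals partitions of 7 into parts ≤ 5. Let r_j(i) = number of partitions of i into parts ≤ j, for i = 0..7. r_1(i) = 1 for all i; r_j(i) = r_{j-1}(i) + r_j(i-j). Rows j = 2..5: ≤2: 1 1 2 2 3 3 4 4; ≤3: 1 1 2 3 4 5 7 8; ≤4: 1 1 2 3 5 6 9 11; ≤5: 1 1 2 3 5 7 10 13. r_5(7) = 13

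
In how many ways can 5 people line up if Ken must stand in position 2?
Fix one position: (5-1)! = 24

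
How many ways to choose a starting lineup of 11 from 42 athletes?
C(42,11) = 42!/(11!×31!) = 4280561376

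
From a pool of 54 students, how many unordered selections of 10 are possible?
C(54,10) = 54!/(10!×44!) = 23930713170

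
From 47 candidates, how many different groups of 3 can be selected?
C(47,3) = 47!/(3!×44!) = 16215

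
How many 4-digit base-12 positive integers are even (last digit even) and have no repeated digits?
Last∈{0,2,4,6,8,10}. Last=0: 990. Last nonzero: 5×10×P(10,2) = 4500. Total = 5490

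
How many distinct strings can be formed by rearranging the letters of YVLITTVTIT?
10! / (2! × 1! × 4! × 2! × 1!) = 37800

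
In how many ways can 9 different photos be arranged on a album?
9! = 362880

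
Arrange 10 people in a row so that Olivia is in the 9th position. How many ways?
Fix one position: (10-1)! = 362880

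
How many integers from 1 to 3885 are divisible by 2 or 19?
⌊3885/2⌋ + ⌊3885/19⌋ - ⌊3885/38⌋ = 1942 + 204 - 102 = 2044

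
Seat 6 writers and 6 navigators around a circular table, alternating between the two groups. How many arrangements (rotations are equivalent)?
Fix one of the writers: (6-1)! ways for the remaining writers, × 6! ways for the navigators = 120 × 720 = 86400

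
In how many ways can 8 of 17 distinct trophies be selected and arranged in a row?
P(17,8) = 17!/(17-8)! = 980179200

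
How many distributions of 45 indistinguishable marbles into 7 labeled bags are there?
C(45+7-1, 7-1) = C(51, 6) = 18009460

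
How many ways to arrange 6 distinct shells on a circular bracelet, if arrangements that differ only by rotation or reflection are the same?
(6-1)!/2 = 120/2 = 60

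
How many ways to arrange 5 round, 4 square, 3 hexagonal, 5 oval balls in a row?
17! / (5! × 4! × 3! × 5!) = 171531360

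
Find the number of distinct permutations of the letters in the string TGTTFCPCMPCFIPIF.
16! / (3! × 3! × 3! × 3! × 1! × 1! × 2!) = 8072064000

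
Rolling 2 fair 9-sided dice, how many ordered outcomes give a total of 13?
Coefficient of x^13 in (x + x² + ... + x^9)^2. By inclusion-exclusion on dice exceeding 9: Σ_j (-1)^j C(2,j)·C(13-1-9j, 1) = C(2,0)·C(12,1) - C(2,1)·C(3,1) = 1·12 - 2·3 = 6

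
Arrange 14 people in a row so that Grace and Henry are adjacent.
Treat as block: (14-1)! × 2! = 6227020800 × 2 = 12454041600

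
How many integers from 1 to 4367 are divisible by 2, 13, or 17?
⌊4367/2⌋+⌊4367/13⌋+⌊4367/17⌋ - ⌊4367/26⌋-⌊4367/34⌋-⌊4367/221⌋ + ⌊4367/442⌋ = 2183+335+256 - 167-128-19 + 9 = 2469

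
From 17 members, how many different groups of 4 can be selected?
C(17,4) = 17!/(4!×13!) = 2380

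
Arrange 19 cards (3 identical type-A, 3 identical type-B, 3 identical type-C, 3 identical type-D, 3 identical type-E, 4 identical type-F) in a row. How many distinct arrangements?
19! / (3! × 3! × 3! × 3! × 3! × 4!) = 651819168000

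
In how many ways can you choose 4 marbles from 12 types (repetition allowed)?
C(4+12-1, 12-1) = C(15, 11) = 1365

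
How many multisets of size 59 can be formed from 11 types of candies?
C(59+11-1, 11-1) = C(69, 10) = 340032449328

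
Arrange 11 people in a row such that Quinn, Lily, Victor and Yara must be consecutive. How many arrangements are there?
Treat the 4 as one block: (11-4+1)! × 4! = 40320 × 24 = 967680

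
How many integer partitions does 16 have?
Pentagonal recurrence p(n) = p(n-1) + p(n-2) - p(n-5) - p(n-7) + p(n-12) + p(n-15) - ... gives p(0..15) = 1, 1, 2, 3, 5, 7, 11, 15, 22, 30, 42, 56, 77, 101, 135, 176. p(16) = p(15) + p(14) - p(11) - p(9) + p(4) + p(1) = 176 + 135 - 56 - 30 + 5 + 1 = 231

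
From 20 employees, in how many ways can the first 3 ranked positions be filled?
P(20,3) = 20!/(20-3)! = 6840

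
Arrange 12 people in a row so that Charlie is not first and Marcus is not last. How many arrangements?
By inclusion-exclusion: 12! - 2×(12-1)! + (12-2)! = 479001600 - 79833600 + 3628800 = 402796800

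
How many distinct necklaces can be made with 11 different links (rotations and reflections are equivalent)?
(11-1)!/2 = 3628800/2 = 1814400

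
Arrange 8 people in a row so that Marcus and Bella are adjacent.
Treat as block: (8-1)! × 2! = 5040 × 2 = 10080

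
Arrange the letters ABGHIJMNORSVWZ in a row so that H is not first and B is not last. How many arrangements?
By inclusion-exclusion: 14! - 2×(14-1)! + (14-2)! = 87178291200 - 12454041600 + 479001600 = 75203251200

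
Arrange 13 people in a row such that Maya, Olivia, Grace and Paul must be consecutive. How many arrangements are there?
Treat the 4 as one block: (13-4+1)! × 4! = 3628800 × 24 = 87091200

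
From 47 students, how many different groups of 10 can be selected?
C(47,10) = 47!/(10!×37!) = 5178066751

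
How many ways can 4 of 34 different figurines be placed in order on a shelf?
P(34,4) = 34!/(34-4)! = 1113024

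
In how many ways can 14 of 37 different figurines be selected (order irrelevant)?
C(37,14) = 37!/(14!×23!) = 6107086800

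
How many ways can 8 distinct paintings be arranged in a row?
8! = 40320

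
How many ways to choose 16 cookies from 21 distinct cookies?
C(21,16) = 21!/(16!×5!) = 20349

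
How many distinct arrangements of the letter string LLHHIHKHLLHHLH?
14! / (7! × 1! × 1! × 5!) = 144144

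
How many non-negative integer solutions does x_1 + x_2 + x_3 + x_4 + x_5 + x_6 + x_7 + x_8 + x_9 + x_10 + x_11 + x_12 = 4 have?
C(4+12-1, 12-1) = C(15, 11) = 1365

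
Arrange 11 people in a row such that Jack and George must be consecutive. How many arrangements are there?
Treat the 2 as one block: (11-2+1)! × 2! = 3628800 × 2 = 7257600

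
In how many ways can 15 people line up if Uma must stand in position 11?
Fix one position: (15-1)! = 87178291200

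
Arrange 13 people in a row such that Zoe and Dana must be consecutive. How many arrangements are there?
Treat the 2 as one block: (13-2+1)! × 2! = 479001600 × 2 = 958003200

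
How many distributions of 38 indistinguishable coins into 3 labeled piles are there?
C(38+3-1, 3-1) = C(40, 2) = 780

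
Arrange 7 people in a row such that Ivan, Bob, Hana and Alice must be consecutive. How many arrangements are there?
Treat the 4 as one block: (7-4+1)! × 4! = 24 × 24 = 576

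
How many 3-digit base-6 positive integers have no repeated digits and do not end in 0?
Last digit: 5 nonzero choices. First digit: 4 (nonzero, ≠last). Middle 1: P(4,1) = 4. Total = 80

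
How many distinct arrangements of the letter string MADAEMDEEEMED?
13! / (5! × 2! × 3! × 3!) = 720720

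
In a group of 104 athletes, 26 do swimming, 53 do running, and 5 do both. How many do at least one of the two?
|A∪B| = |A| + |B| - |A∩B| = 26 + 53 - 5 = 74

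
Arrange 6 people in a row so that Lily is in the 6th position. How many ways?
Fix one position: (6-1)! = 120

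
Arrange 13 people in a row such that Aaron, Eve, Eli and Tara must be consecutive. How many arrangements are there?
Treat the 4 as one block: (13-4+1)! × 4! = 3628800 × 24 = 87091200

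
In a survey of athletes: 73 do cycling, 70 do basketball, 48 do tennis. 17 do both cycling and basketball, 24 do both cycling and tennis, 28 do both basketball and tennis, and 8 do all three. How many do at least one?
|A∪B∪C| = 73+70+48-17-24-28+8 = 130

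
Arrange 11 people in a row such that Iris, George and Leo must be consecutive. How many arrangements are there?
Treat the 3 as one block: (11-3+1)! × 3! = 362880 × 6 = 2177280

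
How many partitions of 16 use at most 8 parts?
By conjugation, equals partitions of 16 into parts ≤ 8. Let r_j(i) = number of partitions of i into parts ≤ j, for i = 0..16. r_1(i) = 1 for all i; r_j(i) = r_{j-1}(i) + r_j(i-j). Rows j = 2..8: ≤2: 1 1 2 2 3 3 4 4 5 5 6 6 7 7 8 8 9; ≤3: 1 1 2 3 4 5 7 8 10 12 14 16 19 21 24 27 30; ≤4: 1 1 2 3 5 6 9 11 15 18 23 27 34 39 47 54 64; ≤5: 1 1 2 3 5 7 10 13 18 23 30 37 47 57 70 84 101; ≤6: 1 1 2 3 5 7 11 14 20 26 35 44 58 71 90 110 136; ≤7: 1 1 2 3 5 7 11 15 21 28 38 49 65 82 105 131 164; ≤8: 1 1 2 3 5 7 11 15 22 29 40 52 70 89 116 146 186. r_8(16) = 186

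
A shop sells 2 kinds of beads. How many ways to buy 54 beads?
C(54+2-1, 2-1) = C(55, 1) = 55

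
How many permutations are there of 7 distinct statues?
7! = 5040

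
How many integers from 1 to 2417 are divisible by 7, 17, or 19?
⌊2417/7⌋+⌊2417/17⌋+⌊2417/19⌋ - ⌊2417/119⌋-⌊2417/133⌋-⌊2417/323⌋ + ⌊2417/2261⌋ = 345+142+127 - 20-18-7 + 1 = 570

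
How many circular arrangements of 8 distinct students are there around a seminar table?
Circular: fix one position, arrange the rest. (8-1)! = 5040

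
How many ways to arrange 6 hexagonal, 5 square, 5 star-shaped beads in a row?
16! / (6! × 5! × 5!) = 2018016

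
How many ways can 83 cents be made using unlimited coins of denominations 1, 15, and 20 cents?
Coefficient of x^83 in 1/(1-x^1) · 1/(1-x^15) · 1/(1-x^20). Case on j = number of 20-cent coins (j = 0..4); remainder r = 83 - 20j is made from {1,15} in ⌊r/15⌋+1 ways. r = 83, 63, 43, 23, 3 → 6 + 5 + 3 + 2 + 1 = 17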